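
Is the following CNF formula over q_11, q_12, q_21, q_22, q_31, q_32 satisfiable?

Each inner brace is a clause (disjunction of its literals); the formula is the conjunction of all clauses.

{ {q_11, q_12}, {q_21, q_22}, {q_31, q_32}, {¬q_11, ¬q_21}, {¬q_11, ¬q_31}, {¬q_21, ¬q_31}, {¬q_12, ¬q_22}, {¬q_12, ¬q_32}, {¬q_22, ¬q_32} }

Unsatisfiable

Try q_11 = True.
The clause (¬q_21) is unit, so q_21 = False.
The clause (q_22) is unit, so q_22 = True.
The clause (¬q_31) is unit, so q_31 = False.
The clause (q_32) is unit, so q_32 = True.
That conflicts with the unit clause (¬q_32).
So q_11 must be the other value — set q_11 = False.
The clause (q_12) is unit, so q_12 = True.
The clause (¬q_22) is unit, so q_22 = False.
The clause (q_21) is unit, so q_21 = True.
The clause (¬q_31) is unit, so q_31 = False.
The clause (q_32) is unit, so q_32 = True.
That conflicts with the unit clause (¬q_32).
Neither q_11 = True nor q_11 = False works.
No assignment satisfies every clause.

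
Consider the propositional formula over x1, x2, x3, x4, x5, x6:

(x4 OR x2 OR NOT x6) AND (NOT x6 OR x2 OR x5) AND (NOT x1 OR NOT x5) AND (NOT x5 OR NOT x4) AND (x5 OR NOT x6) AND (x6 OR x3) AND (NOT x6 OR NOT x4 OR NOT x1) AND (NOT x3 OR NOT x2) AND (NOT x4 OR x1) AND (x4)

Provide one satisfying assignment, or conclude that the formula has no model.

From the singleton clause (x4), x4 = true.
From the singleton clause (NOT x5), x5 = false.
From the singleton clause (NOT x6), x6 = false.
From the singleton clause (x3), x3 = true.
From the singleton clause (NOT x2), x2 = false.
From the singleton clause (x1), x1 = true.
All clauses are satisfied.

x1: true; x2: false; x3: true; x4: true; x5: false; x6: false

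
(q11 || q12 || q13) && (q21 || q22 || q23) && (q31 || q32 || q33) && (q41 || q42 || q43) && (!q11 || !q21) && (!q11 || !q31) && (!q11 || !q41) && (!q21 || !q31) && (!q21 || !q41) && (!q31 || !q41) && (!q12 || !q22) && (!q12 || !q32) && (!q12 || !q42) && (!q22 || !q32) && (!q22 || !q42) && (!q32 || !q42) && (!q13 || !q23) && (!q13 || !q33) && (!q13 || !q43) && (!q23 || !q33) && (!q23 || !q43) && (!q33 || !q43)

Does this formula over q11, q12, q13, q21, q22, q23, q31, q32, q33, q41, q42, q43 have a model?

Suppose q11 = false.
Suppose q12 = true.
Unit clause (!q22) forces q22 = false.
Unit clause (!q32) forces q32 = false.
Unit clause (!q42) forces q42 = false.
Suppose q21 = true.
Unit clause (!q31) forces q31 = false.
Unit clause (q33) forces q33 = true.
Unit clause (!q41) forces q41 = false.
Unit clause (q43) forces q43 = true.
But (!q43) is also a unit clause — contradiction.
So q21 must be the other value — set q21 = false.
Unit clause (q23) forces q23 = true.
Unit clause (!q13) forces q13 = false.
Unit clause (!q33) forces q33 = false.
Unit clause (q31) forces q31 = true.
Unit clause (!q41) forces q41 = false.
Unit clause (q43) forces q43 = true.
But (!q43) is also a unit clause — contradiction.
Neither q21 = true nor q21 = false works.
So q12 must be the other value — set q12 = false.
Unit clause (q13) forces q13 = true.
Unit clause (!q23) forces q23 = false.
Unit clause (!q33) forces q33 = false.
Unit clause (!q43) forces q43 = false.
Suppose q21 = true.
Unit clause (!q31) forces q31 = false.
Unit clause (q32) forces q32 = true.
Unit clause (!q41) forces q41 = false.
Unit clause (q42) forces q42 = true.
But (!q42) is also a unit clause — contradiction.
So q21 must be the other value — set q21 = false.
Unit clause (q22) forces q22 = true.
Unit clause (!q32) forces q32 = false.
Unit clause (q31) forces q31 = true.
Unit clause (!q41) forces q41 = false.
Unit clause (q42) forces q42 = true.
But (!q42) is also a unit clause — contradiction.
Neither q21 = true nor q21 = false works.
Neither q12 = true nor q12 = false works.
So q11 must be the other value — set q11 = true.
Unit clause (!q21) forces q21 = false.
Unit clause (!q31) forces q31 = false.
Unit clause (!q41) forces q41 = false.
Suppose q22 = true.
Unit clause (!q12) forces q12 = false.
Unit clause (!q32) forces q32 = false.
Unit clause (q33) forces q33 = true.
Unit clause (!q42) forces q42 = false.
Unit clause (q43) forces q43 = true.
But (!q43) is also a unit clause — contradiction.
So q22 must be the other value — set q22 = false.
Unit clause (q23) forces q23 = true.
Unit clause (!q13) forces q13 = false.
Unit clause (!q33) forces q33 = false.
Unit clause (q32) forces q32 = true.
Unit clause (!q12) forces q12 = false.
Unit clause (!q42) forces q42 = false.
Unit clause (q43) forces q43 = true.
But (!q43) is also a unit clause — contradiction.
Neither q22 = true nor q22 = false works.
Neither q11 = true nor q11 = false works.
No assignment satisfies every clause.

No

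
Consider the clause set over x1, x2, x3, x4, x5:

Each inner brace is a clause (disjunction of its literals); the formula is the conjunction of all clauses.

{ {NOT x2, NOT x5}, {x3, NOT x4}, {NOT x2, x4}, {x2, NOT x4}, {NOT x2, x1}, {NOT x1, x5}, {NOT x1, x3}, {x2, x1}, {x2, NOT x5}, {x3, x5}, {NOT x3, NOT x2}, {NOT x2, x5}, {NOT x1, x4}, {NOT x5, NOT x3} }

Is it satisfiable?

No, unsatisfiable

Case x2 = false:
From the singleton clause (NOT x4), x4 = false.
From the singleton clause (x1), x1 = true.
But (NOT x1) is also a unit clause — contradiction.
Undo x2 and try x2 = true.
From the singleton clause (NOT x5), x5 = false.
But (x5) is also a unit clause — contradiction.
Either choice for x2 ends in contradiction.
No assignment satisfies every clause.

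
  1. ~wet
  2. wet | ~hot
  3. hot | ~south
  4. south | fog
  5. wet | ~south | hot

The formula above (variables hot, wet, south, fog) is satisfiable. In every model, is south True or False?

Suppose south = 1.
From the singleton clause (~wet), wet = 0.
From the singleton clause (~hot), hot = 0.
But (hot) is also a unit clause — contradiction.
So every satisfying assignment has south = False.

False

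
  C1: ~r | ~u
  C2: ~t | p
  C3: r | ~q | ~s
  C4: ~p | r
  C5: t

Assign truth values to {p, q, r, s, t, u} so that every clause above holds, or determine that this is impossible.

p=1,  q=0,  r=1,  s=0,  t=1,  u=0

Unit clause (t) forces t = 1.
Unit clause (p) forces p = 1.
Unit clause (r) forces r = 1.
Unit clause (~u) forces u = 0.
All clauses hold; q, s can take either value.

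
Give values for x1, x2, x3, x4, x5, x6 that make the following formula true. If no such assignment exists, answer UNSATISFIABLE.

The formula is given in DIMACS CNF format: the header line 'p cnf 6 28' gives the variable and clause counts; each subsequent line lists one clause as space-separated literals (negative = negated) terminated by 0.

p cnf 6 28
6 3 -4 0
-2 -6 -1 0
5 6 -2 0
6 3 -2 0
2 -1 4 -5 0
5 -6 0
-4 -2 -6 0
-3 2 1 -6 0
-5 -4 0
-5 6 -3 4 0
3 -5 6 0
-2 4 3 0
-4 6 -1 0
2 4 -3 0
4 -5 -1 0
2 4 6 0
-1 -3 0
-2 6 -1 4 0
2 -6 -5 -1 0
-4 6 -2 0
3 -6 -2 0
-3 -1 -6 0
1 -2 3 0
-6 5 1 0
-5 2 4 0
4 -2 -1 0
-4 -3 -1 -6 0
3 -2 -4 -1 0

x1: False; x2: False; x3: True; x4: True; x5: False; x6: False

Branch on x5: set x5 = False.
Unit clause (¬x6) forces x6 = False.
Unit clause (¬x2) forces x2 = False.
Unit clause (x4) forces x4 = True.
Unit clause (x3) forces x3 = True.
Unit clause (¬x1) forces x1 = False.
All clauses are satisfied.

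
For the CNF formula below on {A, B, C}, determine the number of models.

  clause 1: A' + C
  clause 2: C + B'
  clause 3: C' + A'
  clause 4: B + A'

There are 2^3 = 8 truth assignments over (A, B, C).
Check each against the 4 clauses (columns in the order A, B, C):
  F F F  ✓ satisfies all
  F F T  ✓ satisfies all
  F T F  ✗ fails (C + B')
  F T T  ✓ satisfies all
  T F F  ✗ fails (A' + C)
  T F T  ✗ fails (C' + A')
  T T F  ✗ fails (A' + C)
  T T T  ✗ fails (C' + A')
3 of the 8 rows are models.

3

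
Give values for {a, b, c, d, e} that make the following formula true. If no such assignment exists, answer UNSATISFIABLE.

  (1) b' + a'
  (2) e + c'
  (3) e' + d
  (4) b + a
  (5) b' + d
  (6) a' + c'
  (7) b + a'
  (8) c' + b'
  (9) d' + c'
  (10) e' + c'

a=0; b=1; c=0; d=1; e=1

Case b = 1:
(a') alone gives a = 0.
(d) alone gives d = 1.
(c') alone gives c = 0.
Every clause is now satisfied; e is unconstrained.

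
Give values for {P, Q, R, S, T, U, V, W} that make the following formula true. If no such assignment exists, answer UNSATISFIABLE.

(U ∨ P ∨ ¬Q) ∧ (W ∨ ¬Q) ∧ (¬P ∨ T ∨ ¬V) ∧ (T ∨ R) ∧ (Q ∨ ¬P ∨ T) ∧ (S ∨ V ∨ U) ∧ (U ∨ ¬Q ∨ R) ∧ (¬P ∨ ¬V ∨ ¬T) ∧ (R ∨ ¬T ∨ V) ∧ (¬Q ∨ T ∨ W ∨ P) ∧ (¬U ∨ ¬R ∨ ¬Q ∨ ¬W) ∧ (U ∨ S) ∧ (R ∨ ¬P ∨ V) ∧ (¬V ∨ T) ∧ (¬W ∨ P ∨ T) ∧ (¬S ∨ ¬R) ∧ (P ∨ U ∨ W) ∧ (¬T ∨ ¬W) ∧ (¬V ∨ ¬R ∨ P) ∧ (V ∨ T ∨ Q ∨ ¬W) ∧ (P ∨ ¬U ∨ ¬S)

Branch on W: set W = False.
From the singleton clause (¬Q), Q = False.
Branch on T: set T = False.
From the singleton clause (R), R = True.
From the singleton clause (¬P), P = False.
From the singleton clause (¬V), V = False.
From the singleton clause (¬S), S = False.
From the singleton clause (U), U = True.
All clauses are satisfied.

P ↦ False, Q ↦ False, R ↦ True, S ↦ False, T ↦ False, U ↦ True, V ↦ False, W ↦ False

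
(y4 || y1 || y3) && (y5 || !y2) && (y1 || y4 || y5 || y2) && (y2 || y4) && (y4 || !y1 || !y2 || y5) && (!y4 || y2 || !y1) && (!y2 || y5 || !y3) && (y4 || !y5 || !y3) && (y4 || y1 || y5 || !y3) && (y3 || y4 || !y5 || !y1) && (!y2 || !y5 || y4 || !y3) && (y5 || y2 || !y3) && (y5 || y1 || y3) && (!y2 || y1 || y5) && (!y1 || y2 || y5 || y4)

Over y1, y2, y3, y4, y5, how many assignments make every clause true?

6

There are 2^5 = 32 truth assignments over (y1, y2, y3, y4, y5).
Split on y1. With y1 = true, the clauses containing y1 are satisfied and !y1 drops from the rest; 2 of the 2^4 = 16 assignments to the other variables satisfy what remains.
With y1 = false, by the same count on the reduced clause set, 4 assignments work.
Total: 2 + 4 = 6.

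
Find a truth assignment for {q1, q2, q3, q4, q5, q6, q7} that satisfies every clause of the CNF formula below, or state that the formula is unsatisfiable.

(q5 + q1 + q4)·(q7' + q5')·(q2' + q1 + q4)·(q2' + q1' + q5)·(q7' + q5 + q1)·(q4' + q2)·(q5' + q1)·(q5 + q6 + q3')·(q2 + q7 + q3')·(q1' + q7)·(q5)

UNSATISFIABLE

(q5) alone gives q5 = 1.
(q7') alone gives q7 = 0.
(q1) alone gives q1 = 1.
But (q1') is also a unit clause — contradiction.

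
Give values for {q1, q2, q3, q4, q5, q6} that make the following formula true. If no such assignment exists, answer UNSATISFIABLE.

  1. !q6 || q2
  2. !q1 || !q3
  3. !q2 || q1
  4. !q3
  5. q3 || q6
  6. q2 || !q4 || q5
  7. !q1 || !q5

(!q3) alone gives q3 = false.
(q6) alone gives q6 = true.
(q2) alone gives q2 = true.
(q1) alone gives q1 = true.
(!q5) alone gives q5 = false.
All clauses hold; q4 can take either value.

q1=true; q2=true; q3=false; q4=false; q5=false; q6=true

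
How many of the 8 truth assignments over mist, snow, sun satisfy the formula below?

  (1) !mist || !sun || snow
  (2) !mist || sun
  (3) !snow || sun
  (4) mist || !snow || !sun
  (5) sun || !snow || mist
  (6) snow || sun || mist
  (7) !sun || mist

There are 2^3 = 8 truth assignments over (mist, snow, sun).
Split on snow. With snow = true, the clauses containing snow are satisfied and !snow drops from the rest; 1 of the 2^2 = 4 assignments to the other variables satisfy what remains.
With snow = false, by the same count on the reduced clause set, 0 assignments work.
(One model: mist=T, snow=T, sun=T.)
Total: 1 + 0 = 1.

1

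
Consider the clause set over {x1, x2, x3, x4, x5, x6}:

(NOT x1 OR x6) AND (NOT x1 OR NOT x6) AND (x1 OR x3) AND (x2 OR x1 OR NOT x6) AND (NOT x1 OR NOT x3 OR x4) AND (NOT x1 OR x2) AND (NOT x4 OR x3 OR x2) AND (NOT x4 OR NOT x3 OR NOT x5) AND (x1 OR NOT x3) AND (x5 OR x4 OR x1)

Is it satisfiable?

Unsatisfiable

Case x1 = false:
The clause (x3) is unit, so x3 = true.
Now (NOT x3) is unsatisfied and unit — conflict.
That branch fails; take x1 = true instead.
The clause (x6) is unit, so x6 = true.
Now (NOT x6) is unsatisfied and unit — conflict.
Neither x1 = true nor x1 = false works.
No assignment satisfies every clause.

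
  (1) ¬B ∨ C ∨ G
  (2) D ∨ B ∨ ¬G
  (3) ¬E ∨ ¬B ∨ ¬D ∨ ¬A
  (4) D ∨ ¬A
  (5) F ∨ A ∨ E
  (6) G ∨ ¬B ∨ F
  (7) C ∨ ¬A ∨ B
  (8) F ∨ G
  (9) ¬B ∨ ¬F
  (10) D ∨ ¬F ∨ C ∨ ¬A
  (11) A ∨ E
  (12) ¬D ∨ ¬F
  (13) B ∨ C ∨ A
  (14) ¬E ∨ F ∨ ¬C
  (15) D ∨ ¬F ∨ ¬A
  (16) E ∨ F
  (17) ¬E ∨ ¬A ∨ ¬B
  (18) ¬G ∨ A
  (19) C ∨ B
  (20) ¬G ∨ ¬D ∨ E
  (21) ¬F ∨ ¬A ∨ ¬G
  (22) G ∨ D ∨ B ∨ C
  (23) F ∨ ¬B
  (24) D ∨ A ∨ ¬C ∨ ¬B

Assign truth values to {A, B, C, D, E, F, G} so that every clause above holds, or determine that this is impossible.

Try D = False.
(¬A) alone gives A = False.
(E) alone gives E = True.
(¬G) alone gives G = False.
(F) alone gives F = True.
(¬B) alone gives B = False.
(C) alone gives C = True.
This assignment satisfies each clause.

A ↦ False, B ↦ False, C ↦ True, D ↦ False, E ↦ True, F ↦ True, G ↦ False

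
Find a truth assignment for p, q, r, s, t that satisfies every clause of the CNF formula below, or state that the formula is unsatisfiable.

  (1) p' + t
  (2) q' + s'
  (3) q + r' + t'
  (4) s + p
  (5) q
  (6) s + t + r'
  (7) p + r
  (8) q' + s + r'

The clause (q) is unit, so q = 1.
The clause (s') is unit, so s = 0.
The clause (p) is unit, so p = 1.
The clause (t) is unit, so t = 1.
The clause (r') is unit, so r = 0.
This assignment satisfies each clause.

p ↦ 1; q ↦ 1; r ↦ 0; s ↦ 0; t ↦ 1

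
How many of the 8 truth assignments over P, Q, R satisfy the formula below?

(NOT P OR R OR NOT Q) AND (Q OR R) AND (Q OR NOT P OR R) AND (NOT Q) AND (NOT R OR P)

1

There are 2^3 = 8 truth assignments over (P, Q, R).
Check each against the 5 clauses (columns in the order P, Q, R):
  F F F  ✗ fails (Q OR R)
  F F T  ✗ fails (NOT R OR P)
  F T F  ✗ fails (NOT Q)
  F T T  ✗ fails (NOT Q)
  T F F  ✗ fails (Q OR R)
  T F T  ✓ satisfies all
  T T F  ✗ fails (NOT P OR R OR NOT Q)
  T T T  ✗ fails (NOT Q)
1 of the 8 rows is a model.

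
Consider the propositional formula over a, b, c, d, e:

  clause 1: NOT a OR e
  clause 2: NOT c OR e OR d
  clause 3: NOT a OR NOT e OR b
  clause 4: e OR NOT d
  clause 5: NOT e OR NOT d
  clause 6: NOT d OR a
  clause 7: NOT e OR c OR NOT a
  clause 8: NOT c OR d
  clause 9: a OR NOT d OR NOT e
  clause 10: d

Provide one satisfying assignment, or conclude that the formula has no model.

(d) alone gives d = true.
(e) alone gives e = true.
Now (NOT e) is unsatisfied and unit — conflict.

UNSATISFIABLE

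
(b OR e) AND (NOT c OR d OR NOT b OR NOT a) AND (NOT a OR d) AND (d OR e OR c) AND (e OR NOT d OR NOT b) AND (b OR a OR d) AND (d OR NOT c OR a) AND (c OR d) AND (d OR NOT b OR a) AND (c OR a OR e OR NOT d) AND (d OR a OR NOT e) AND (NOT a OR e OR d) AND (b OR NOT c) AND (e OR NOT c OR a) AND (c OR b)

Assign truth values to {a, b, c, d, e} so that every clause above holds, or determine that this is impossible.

a ↦ true,  b ↦ true,  c ↦ true,  d ↦ true,  e ↦ true

Case b = true:
Case a = true:
From the singleton clause (d), d = true.
From the singleton clause (e), e = true.
Every clause is now satisfied; c is unconstrained.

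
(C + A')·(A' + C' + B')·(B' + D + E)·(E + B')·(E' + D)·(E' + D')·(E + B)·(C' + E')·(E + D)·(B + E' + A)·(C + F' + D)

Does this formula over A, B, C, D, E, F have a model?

No, unsatisfiable

Suppose C = 1.
(E') alone gives E = 0.
(B') alone gives B = 0.
That conflicts with the unit clause (B).
Backtrack on C: now try C = 0.
(A') alone gives A = 0.
Suppose E = 1.
(D) alone gives D = 1.
That conflicts with the unit clause (D').
Backtrack on E: now try E = 0.
(B') alone gives B = 0.
That conflicts with the unit clause (B).
Both values of E lead to a conflict.
Both values of C lead to a conflict.
No assignment satisfies every clause.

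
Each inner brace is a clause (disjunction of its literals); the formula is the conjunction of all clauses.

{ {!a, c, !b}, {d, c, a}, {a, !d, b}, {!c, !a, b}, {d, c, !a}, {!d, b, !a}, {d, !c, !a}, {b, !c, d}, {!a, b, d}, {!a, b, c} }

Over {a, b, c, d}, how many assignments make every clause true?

4

There are 2^4 = 16 truth assignments over (a, b, c, d).
Check each against the 10 clauses (columns in the order a, b, c, d):
  F F F F  ✗ fails (d || c || a)
  F F F T  ✗ fails (a || !d || b)
  F F T F  ✗ fails (b || !c || d)
  F F T T  ✗ fails (a || !d || b)
  F T F F  ✗ fails (d || c || a)
  F T F T  ✓ satisfies all
  F T T F  ✓ satisfies all
  F T T T  ✓ satisfies all
  T F F F  ✗ fails (d || c || !a)
  T F F T  ✗ fails (!d || b || !a)
  T F T F  ✗ fails (!c || !a || b)
  T F T T  ✗ fails (!c || !a || b)
  T T F F  ✗ fails (!a || c || !b)
  T T F T  ✗ fails (!a || c || !b)
  T T T F  ✗ fails (d || !c || !a)
  T T T T  ✓ satisfies all
4 of the 16 rows are models.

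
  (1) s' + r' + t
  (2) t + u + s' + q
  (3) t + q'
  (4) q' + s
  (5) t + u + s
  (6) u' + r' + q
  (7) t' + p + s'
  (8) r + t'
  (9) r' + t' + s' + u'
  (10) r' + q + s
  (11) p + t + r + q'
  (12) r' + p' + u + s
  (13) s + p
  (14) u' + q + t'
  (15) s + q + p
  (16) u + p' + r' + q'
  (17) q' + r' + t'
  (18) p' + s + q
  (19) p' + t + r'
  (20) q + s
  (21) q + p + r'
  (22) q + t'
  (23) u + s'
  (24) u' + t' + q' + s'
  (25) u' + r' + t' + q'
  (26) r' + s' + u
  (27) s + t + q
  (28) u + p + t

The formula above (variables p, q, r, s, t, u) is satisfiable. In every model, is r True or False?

False

Suppose r = 1.
Suppose s = 0.
The clause (q') is unit, so q = 0.
Now (q) is unsatisfied and unit — conflict.
Backtrack on s: now try s = 1.
The clause (t) is unit, so t = 1.
The clause (p) is unit, so p = 1.
The clause (u') is unit, so u = 0.
Now (u) is unsatisfied and unit — conflict.
Neither s = 1 nor s = 0 works.
So every satisfying assignment has r = False.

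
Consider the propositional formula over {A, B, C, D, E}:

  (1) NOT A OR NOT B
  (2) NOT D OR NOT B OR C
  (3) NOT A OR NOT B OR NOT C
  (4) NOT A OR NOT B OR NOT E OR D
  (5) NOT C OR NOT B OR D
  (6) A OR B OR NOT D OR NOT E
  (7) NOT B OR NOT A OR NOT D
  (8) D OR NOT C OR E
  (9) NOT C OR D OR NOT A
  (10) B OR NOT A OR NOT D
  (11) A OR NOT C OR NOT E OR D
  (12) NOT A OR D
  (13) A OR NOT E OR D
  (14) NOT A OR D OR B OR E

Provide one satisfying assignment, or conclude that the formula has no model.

A=false; B=true; C=true; D=true; E=false

Branch on A: set A = false.
Branch on E: set E = false.
Branch on D: set D = true.
Branch on B: set B = true.
The clause (C) is unit, so C = true.
All clauses are satisfied.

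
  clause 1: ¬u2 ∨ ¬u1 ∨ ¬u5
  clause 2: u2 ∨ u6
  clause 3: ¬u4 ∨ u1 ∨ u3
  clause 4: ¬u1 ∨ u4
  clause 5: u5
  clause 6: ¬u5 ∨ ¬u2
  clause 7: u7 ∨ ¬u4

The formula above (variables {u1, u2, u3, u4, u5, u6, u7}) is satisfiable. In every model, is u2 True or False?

False

Suppose u2 = True.
The clause (u5) is unit, so u5 = True.
That conflicts with the unit clause (¬u5).
So every satisfying assignment has u2 = False.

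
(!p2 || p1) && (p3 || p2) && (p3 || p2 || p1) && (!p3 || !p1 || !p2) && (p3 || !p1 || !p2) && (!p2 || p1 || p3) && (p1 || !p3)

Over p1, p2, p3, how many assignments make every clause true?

1

There are 2^3 = 8 truth assignments over (p1, p2, p3).
Check each against the 7 clauses (columns in the order p1, p2, p3):
  F F F  ✗ fails (p3 || p2)
  F F T  ✗ fails (p1 || !p3)
  F T F  ✗ fails (!p2 || p1)
  F T T  ✗ fails (!p2 || p1)
  T F F  ✗ fails (p3 || p2)
  T F T  ✓ satisfies all
  T T F  ✗ fails (p3 || !p1 || !p2)
  T T T  ✗ fails (!p3 || !p1 || !p2)
1 of the 8 rows is a model.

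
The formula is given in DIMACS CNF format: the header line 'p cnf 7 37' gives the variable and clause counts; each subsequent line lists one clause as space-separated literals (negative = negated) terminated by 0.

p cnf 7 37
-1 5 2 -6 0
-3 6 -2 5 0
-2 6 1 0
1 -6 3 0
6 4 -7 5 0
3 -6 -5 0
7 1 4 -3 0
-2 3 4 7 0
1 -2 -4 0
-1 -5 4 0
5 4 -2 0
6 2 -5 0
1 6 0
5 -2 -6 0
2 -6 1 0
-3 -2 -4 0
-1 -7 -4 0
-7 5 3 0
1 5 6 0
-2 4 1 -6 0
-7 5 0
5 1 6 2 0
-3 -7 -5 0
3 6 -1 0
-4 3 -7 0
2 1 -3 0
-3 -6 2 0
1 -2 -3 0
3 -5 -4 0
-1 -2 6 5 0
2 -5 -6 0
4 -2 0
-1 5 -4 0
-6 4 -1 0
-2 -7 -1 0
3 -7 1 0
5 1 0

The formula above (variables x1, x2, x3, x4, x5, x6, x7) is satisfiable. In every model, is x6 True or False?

False

Suppose x6 = True.
Try x1 = True.
From the singleton clause (x4), x4 = True.
From the singleton clause (¬x7), x7 = False.
From the singleton clause (x5), x5 = True.
From the singleton clause (x3), x3 = True.
From the singleton clause (¬x2), x2 = False.
That conflicts with the unit clause (x2).
That branch fails; take x1 = False instead.
From the singleton clause (x3), x3 = True.
From the singleton clause (x2), x2 = True.
That conflicts with the unit clause (¬x2).
Both values of x1 lead to a conflict.
So every satisfying assignment has x6 = False.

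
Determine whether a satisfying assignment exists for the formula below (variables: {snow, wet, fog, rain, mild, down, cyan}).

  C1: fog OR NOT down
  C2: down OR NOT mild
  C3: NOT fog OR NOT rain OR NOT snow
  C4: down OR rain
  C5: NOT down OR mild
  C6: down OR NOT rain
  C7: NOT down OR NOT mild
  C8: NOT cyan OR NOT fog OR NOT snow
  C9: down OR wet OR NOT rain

Unsatisfiable

Branch on fog: set fog = true.
Branch on down: set down = true.
(mild) alone gives mild = true.
That conflicts with the unit clause (NOT mild).
Undo down and try down = false.
(NOT mild) alone gives mild = false.
(rain) alone gives rain = true.
That conflicts with the unit clause (NOT rain).
Both values of down lead to a conflict.
Undo fog and try fog = false.
(NOT down) alone gives down = false.
(NOT mild) alone gives mild = false.
(rain) alone gives rain = true.
That conflicts with the unit clause (NOT rain).
Both values of fog lead to a conflict.
No assignment satisfies every clause.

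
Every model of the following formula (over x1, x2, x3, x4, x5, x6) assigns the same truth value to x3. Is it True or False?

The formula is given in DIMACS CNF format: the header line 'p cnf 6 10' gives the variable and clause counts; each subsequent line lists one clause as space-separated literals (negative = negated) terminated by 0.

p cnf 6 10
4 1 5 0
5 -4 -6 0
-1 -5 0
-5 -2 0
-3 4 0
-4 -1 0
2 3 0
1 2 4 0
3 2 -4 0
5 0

True

Suppose x3 = False.
The clause (x2) is unit, so x2 = True.
The clause (¬x5) is unit, so x5 = False.
That conflicts with the unit clause (x5).
So every satisfying assignment has x3 = True.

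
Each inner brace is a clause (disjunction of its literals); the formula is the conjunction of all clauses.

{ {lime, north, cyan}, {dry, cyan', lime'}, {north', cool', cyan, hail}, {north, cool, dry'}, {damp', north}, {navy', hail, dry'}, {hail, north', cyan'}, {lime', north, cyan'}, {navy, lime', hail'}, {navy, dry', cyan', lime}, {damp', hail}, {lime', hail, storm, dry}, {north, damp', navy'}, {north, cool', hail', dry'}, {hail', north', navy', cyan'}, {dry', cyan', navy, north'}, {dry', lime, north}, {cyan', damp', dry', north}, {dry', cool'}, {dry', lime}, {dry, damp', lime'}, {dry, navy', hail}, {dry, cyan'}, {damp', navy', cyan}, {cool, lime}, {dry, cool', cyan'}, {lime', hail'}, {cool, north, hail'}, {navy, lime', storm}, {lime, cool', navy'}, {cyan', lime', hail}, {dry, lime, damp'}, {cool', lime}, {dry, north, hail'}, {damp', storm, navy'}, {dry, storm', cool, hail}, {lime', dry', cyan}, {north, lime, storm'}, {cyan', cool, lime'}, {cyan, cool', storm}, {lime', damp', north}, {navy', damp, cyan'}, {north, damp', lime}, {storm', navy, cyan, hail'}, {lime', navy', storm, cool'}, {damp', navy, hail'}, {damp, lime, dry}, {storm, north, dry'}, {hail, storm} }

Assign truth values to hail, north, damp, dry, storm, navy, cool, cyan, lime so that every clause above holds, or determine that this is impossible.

hail: 0, north: 0, damp: 0, dry: 0, storm: 1, navy: 0, cool: 1, cyan: 0, lime: 1

Suppose damp = 0.
Suppose dry = 0.
Unit clause (cyan') forces cyan = 0.
Unit clause (lime) forces lime = 1.
Unit clause (hail') forces hail = 0.
Unit clause (storm) forces storm = 1.
Unit clause (navy') forces navy = 0.
Unit clause (cool) forces cool = 1.
Unit clause (north') forces north = 0.
All clauses are satisfied.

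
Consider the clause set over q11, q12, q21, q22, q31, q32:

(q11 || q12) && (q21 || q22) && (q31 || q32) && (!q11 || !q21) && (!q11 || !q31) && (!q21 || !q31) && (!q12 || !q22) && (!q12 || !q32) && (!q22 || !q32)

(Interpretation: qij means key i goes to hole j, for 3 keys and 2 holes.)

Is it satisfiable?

No

Try q11 = true.
The clause (!q21) is unit, so q21 = false.
The clause (q22) is unit, so q22 = true.
The clause (!q31) is unit, so q31 = false.
The clause (q32) is unit, so q32 = true.
That conflicts with the unit clause (!q32).
So q11 must be the other value — set q11 = false.
The clause (q12) is unit, so q12 = true.
The clause (!q22) is unit, so q22 = false.
The clause (q21) is unit, so q21 = true.
The clause (!q31) is unit, so q31 = false.
The clause (q32) is unit, so q32 = true.
That conflicts with the unit clause (!q32).
Either choice for q11 ends in contradiction.
No assignment satisfies every clause.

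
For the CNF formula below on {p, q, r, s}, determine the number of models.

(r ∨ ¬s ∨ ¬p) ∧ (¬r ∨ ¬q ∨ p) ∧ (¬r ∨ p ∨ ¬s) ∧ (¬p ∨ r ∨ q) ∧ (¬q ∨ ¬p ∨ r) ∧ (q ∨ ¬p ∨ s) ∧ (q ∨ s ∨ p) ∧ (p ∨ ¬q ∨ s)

There are 2^4 = 16 truth assignments over (p, q, r, s).
Split on r. With r = True, the clauses containing r are satisfied and ¬r drops from the rest; 3 of the 2^3 = 8 assignments to the other variables satisfy what remains.
With r = False, by the same count on the reduced clause set, 2 assignments work.
(One model: p=F, q=F, r=F, s=T.)
Total: 3 + 2 = 5.

5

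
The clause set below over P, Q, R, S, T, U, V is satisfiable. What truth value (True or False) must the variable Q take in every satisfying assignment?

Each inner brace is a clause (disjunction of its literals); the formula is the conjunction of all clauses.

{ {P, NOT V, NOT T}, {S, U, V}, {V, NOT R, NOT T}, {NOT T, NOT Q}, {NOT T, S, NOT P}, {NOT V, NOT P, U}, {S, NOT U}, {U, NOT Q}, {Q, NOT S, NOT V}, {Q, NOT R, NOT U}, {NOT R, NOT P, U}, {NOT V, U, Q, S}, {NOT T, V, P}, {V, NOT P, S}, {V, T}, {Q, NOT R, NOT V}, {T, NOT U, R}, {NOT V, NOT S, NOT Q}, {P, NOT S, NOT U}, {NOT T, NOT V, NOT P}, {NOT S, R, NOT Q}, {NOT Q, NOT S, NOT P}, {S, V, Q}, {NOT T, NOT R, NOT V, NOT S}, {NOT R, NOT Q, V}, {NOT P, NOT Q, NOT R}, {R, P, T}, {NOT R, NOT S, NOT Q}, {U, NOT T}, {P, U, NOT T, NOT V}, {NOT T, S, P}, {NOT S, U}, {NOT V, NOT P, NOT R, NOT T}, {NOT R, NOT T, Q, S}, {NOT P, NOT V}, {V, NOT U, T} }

False

Suppose Q = true.
(NOT T) alone gives T = false.
(U) alone gives U = true.
(S) alone gives S = true.
(V) alone gives V = true.
Now (NOT V) is unsatisfied and unit — conflict.
So every satisfying assignment has Q = False.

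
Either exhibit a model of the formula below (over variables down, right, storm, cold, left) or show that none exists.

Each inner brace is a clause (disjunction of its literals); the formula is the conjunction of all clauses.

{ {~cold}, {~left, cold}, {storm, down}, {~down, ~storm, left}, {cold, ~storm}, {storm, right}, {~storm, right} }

down ↦ 1, right ↦ 1, storm ↦ 0, cold ↦ 0, left ↦ 0

From the singleton clause (~cold), cold = 0.
From the singleton clause (~left), left = 0.
From the singleton clause (~storm), storm = 0.
From the singleton clause (down), down = 1.
From the singleton clause (right), right = 1.
All clauses are satisfied.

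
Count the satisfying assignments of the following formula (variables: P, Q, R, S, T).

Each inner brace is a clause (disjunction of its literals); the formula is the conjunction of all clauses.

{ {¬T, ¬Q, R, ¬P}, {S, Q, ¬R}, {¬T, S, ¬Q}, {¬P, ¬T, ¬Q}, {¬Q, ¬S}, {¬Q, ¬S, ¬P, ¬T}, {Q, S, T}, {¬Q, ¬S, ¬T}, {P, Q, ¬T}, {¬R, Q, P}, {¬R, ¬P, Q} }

8

There are 2^5 = 32 truth assignments over (P, Q, R, S, T).
Split on R. With R = True, the clauses containing R are satisfied and ¬R drops from the rest; 2 of the 2^4 = 16 assignments to the other variables satisfy what remains.
With R = False, by the same count on the reduced clause set, 6 assignments work.
(One model: P=F, Q=F, R=F, S=T, T=F.)
Total: 2 + 6 = 8.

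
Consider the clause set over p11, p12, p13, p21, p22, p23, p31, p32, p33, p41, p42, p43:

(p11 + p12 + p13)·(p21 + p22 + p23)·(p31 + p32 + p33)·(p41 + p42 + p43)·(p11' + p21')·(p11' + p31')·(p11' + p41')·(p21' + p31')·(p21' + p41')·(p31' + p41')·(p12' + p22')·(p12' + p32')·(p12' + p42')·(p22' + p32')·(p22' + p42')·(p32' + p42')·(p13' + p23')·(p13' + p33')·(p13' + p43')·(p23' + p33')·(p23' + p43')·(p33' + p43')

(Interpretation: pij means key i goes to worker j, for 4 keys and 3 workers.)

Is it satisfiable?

Branch on p11: set p11 = 0.
Branch on p12: set p12 = 1.
(p22') alone gives p22 = 0.
(p32') alone gives p32 = 0.
(p42') alone gives p42 = 0.
Branch on p21: set p21 = 1.
(p31') alone gives p31 = 0.
(p33) alone gives p33 = 1.
(p41') alone gives p41 = 0.
(p43) alone gives p43 = 1.
But (p43') is also a unit clause — contradiction.
Backtrack on p21: now try p21 = 0.
(p23) alone gives p23 = 1.
(p13') alone gives p13 = 0.
(p33') alone gives p33 = 0.
(p31) alone gives p31 = 1.
(p41') alone gives p41 = 0.
(p43) alone gives p43 = 1.
But (p43') is also a unit clause — contradiction.
Neither p21 = 1 nor p21 = 0 works.
Backtrack on p12: now try p12 = 0.
(p13) alone gives p13 = 1.
(p23') alone gives p23 = 0.
(p33') alone gives p33 = 0.
(p43') alone gives p43 = 0.
Branch on p21: set p21 = 1.
(p31') alone gives p31 = 0.
(p32) alone gives p32 = 1.
(p41') alone gives p41 = 0.
(p42) alone gives p42 = 1.
But (p42') is also a unit clause — contradiction.
Backtrack on p21: now try p21 = 0.
(p22) alone gives p22 = 1.
(p32') alone gives p32 = 0.
(p31) alone gives p31 = 1.
(p41') alone gives p41 = 0.
(p42) alone gives p42 = 1.
But (p42') is also a unit clause — contradiction.
Neither p21 = 1 nor p21 = 0 works.
Neither p12 = 1 nor p12 = 0 works.
Backtrack on p11: now try p11 = 1.
(p21') alone gives p21 = 0.
(p31') alone gives p31 = 0.
(p41') alone gives p41 = 0.
Branch on p22: set p22 = 1.
(p12') alone gives p12 = 0.
(p32') alone gives p32 = 0.
(p33) alone gives p33 = 1.
(p42') alone gives p42 = 0.
(p43) alone gives p43 = 1.
But (p43') is also a unit clause — contradiction.
Backtrack on p22: now try p22 = 0.
(p23) alone gives p23 = 1.
(p13') alone gives p13 = 0.
(p33') alone gives p33 = 0.
(p32) alone gives p32 = 1.
(p12') alone gives p12 = 0.
(p42') alone gives p42 = 0.
(p43) alone gives p43 = 1.
But (p43') is also a unit clause — contradiction.
Neither p22 = 1 nor p22 = 0 works.
Neither p11 = 1 nor p11 = 0 works.
No assignment satisfies every clause.

No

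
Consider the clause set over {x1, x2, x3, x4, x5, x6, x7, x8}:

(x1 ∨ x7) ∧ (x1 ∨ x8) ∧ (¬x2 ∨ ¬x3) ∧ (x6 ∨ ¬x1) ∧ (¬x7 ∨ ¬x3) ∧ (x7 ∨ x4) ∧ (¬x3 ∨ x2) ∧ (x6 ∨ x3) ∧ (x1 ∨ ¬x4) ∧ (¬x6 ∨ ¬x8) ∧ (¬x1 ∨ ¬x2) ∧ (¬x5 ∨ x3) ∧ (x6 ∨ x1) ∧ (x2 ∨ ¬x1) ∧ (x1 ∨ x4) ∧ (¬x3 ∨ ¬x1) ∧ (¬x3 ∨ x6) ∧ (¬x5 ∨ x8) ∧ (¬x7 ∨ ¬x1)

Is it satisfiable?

Case x1 = True:
Unit clause (x6) forces x6 = True.
Unit clause (¬x8) forces x8 = False.
Unit clause (¬x2) forces x2 = False.
But (x2) is also a unit clause — contradiction.
That branch fails; take x1 = False instead.
Unit clause (x7) forces x7 = True.
Unit clause (x8) forces x8 = True.
Unit clause (¬x3) forces x3 = False.
Unit clause (x6) forces x6 = True.
But (¬x6) is also a unit clause — contradiction.
Either choice for x1 ends in contradiction.
No assignment satisfies every clause.

No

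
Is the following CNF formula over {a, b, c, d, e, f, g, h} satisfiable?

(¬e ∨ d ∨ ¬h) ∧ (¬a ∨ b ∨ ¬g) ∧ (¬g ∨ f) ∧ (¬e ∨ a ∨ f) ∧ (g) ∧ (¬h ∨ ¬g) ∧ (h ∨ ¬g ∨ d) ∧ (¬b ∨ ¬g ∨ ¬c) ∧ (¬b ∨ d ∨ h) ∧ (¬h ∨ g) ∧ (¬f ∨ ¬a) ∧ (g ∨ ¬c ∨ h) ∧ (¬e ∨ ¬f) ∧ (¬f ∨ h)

No

(g) alone gives g = True.
(f) alone gives f = True.
(¬h) alone gives h = False.
That conflicts with the unit clause (h).
No assignment satisfies every clause.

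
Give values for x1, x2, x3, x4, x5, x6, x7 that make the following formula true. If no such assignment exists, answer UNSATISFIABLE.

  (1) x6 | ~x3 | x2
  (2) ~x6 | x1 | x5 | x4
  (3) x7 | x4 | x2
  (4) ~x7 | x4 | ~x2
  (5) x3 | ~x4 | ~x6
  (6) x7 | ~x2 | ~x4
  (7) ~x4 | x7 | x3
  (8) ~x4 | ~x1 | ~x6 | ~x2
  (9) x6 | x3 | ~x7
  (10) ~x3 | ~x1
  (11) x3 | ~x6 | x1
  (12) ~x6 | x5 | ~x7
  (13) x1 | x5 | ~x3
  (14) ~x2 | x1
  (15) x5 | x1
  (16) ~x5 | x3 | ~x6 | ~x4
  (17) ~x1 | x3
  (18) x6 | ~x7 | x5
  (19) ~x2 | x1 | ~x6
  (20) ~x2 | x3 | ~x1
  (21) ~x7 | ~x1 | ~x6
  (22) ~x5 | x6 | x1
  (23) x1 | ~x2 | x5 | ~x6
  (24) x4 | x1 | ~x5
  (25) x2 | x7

Try x3 = 1.
The clause (~x1) is unit, so x1 = 0.
The clause (x5) is unit, so x5 = 1.
The clause (~x2) is unit, so x2 = 0.
The clause (x6) is unit, so x6 = 1.
The clause (x4) is unit, so x4 = 1.
The clause (x7) is unit, so x7 = 1.
Every clause now holds.

x1: 0, x2: 0, x3: 1, x4: 1, x5: 1, x6: 1, x7: 1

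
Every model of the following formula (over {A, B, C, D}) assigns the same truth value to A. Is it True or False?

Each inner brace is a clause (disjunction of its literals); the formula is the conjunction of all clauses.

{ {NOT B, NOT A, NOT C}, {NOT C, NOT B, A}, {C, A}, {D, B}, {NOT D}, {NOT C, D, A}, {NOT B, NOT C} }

True

Suppose A = false.
(C) alone gives C = true.
(NOT B) alone gives B = false.
(D) alone gives D = true.
But (NOT D) is also a unit clause — contradiction.
So every satisfying assignment has A = True.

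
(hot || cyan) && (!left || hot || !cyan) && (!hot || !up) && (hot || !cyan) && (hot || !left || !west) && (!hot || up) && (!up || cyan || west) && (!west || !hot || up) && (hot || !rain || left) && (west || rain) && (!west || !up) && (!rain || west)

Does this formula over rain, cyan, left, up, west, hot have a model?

Case hot = true:
(!up) alone gives up = false.
But (up) is also a unit clause — contradiction.
So hot must be the other value — set hot = false.
(cyan) alone gives cyan = true.
But (!cyan) is also a unit clause — contradiction.
Both values of hot lead to a conflict.
No assignment satisfies every clause.

Unsatisfiable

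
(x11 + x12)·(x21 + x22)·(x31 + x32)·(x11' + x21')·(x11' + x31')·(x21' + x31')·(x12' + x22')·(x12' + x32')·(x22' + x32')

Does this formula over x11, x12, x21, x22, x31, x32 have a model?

Case x11 = 1:
Unit clause (x21') forces x21 = 0.
Unit clause (x22) forces x22 = 1.
Unit clause (x31') forces x31 = 0.
Unit clause (x32) forces x32 = 1.
But (x32') is also a unit clause — contradiction.
That branch fails; take x11 = 0 instead.
Unit clause (x12) forces x12 = 1.
Unit clause (x22') forces x22 = 0.
Unit clause (x21) forces x21 = 1.
Unit clause (x31') forces x31 = 0.
Unit clause (x32) forces x32 = 1.
But (x32') is also a unit clause — contradiction.
Both values of x11 lead to a conflict.
No assignment satisfies every clause.

No, unsatisfiable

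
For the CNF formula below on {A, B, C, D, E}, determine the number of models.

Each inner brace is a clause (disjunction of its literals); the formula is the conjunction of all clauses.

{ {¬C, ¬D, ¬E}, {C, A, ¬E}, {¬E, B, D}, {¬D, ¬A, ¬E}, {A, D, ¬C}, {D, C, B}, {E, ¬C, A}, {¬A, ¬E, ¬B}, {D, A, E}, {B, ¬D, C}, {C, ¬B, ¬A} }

There are 2^5 = 32 truth assignments over (A, B, C, D, E).
Split on C. With C = True, the clauses containing C are satisfied and ¬C drops from the rest; 4 of the 2^4 = 16 assignments to the other variables satisfy what remains.
With C = False, by the same count on the reduced clause set, 1 assignment works.
(One model: A=F, B=T, C=F, D=T, E=F.)
Total: 4 + 1 = 5.

5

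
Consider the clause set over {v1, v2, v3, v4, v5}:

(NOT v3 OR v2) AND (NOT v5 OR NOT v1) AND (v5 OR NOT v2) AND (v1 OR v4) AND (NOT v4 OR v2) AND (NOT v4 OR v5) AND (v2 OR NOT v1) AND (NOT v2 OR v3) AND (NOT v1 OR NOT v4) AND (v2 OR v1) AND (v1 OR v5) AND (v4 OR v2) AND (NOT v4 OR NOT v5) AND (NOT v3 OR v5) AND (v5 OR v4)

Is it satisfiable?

Unsatisfiable

Branch on v3: set v3 = false.
(NOT v2) alone gives v2 = false.
(NOT v4) alone gives v4 = false.
But (v4) is also a unit clause — contradiction.
Undo v3 and try v3 = true.
(v2) alone gives v2 = true.
(v5) alone gives v5 = true.
(NOT v1) alone gives v1 = false.
(v4) alone gives v4 = true.
But (NOT v4) is also a unit clause — contradiction.
Neither v3 = true nor v3 = false works.
No assignment satisfies every clause.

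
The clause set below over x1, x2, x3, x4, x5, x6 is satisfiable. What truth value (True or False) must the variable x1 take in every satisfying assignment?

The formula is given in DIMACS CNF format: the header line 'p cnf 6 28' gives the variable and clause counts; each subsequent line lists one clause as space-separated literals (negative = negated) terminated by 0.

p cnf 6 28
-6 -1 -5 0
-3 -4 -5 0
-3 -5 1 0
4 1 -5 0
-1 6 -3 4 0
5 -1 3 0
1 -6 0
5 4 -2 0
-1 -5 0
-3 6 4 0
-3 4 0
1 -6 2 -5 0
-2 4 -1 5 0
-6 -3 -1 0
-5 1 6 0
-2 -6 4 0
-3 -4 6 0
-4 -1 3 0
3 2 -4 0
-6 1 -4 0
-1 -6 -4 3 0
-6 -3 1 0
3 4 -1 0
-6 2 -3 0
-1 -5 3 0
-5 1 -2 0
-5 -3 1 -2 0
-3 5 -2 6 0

Suppose x1 = True.
(¬x5) alone gives x5 = False.
(x3) alone gives x3 = True.
(x4) alone gives x4 = True.
(¬x6) alone gives x6 = False.
That conflicts with the unit clause (x6).
So every satisfying assignment has x1 = False.

False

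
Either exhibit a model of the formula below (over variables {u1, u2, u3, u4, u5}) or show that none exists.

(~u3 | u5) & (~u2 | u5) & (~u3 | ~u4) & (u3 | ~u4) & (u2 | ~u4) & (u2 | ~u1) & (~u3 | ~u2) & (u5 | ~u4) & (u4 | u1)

Try u3 = 0.
Unit clause (~u4) forces u4 = 0.
Unit clause (u1) forces u1 = 1.
Unit clause (u2) forces u2 = 1.
Unit clause (u5) forces u5 = 1.
This assignment satisfies each clause.

u1: 1; u2: 1; u3: 0; u4: 0; u5: 1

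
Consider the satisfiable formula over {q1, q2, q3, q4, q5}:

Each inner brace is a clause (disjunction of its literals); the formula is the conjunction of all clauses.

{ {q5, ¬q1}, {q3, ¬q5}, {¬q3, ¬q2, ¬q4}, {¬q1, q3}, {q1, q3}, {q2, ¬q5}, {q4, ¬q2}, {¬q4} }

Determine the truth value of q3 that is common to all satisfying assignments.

Suppose q3 = False.
Unit clause (¬q5) forces q5 = False.
Unit clause (¬q1) forces q1 = False.
That conflicts with the unit clause (q1).
So every satisfying assignment has q3 = True.

True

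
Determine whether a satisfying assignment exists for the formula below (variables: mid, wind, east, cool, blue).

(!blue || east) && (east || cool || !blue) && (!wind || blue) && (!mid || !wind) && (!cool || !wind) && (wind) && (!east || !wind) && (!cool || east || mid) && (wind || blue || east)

The clause (wind) is unit, so wind = true.
The clause (blue) is unit, so blue = true.
The clause (east) is unit, so east = true.
That conflicts with the unit clause (!east).
No assignment satisfies every clause.

No, unsatisfiable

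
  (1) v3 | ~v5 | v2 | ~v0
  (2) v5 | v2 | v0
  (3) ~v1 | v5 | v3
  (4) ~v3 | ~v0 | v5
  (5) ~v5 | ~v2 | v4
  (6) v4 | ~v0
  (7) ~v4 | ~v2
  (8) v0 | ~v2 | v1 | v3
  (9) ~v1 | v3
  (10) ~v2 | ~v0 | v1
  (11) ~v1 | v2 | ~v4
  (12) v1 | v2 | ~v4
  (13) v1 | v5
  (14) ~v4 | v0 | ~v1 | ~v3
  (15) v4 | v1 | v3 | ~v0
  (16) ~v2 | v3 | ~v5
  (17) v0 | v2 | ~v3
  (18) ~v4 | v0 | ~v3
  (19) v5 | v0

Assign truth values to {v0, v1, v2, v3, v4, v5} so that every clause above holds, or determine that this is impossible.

Suppose v4 = 0.
Unit clause (~v0) forces v0 = 0.
Unit clause (v5) forces v5 = 1.
Unit clause (~v2) forces v2 = 0.
Unit clause (~v3) forces v3 = 0.
Unit clause (~v1) forces v1 = 0.
All clauses are satisfied.

v0=0,  v1=0,  v2=0,  v3=0,  v4=0,  v5=1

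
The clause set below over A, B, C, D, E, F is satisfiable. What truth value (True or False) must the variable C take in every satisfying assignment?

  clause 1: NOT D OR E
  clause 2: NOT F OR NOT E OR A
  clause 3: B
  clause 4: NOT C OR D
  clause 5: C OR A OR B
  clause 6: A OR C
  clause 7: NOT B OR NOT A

Suppose C = false.
From the singleton clause (B), B = true.
From the singleton clause (A), A = true.
Now (NOT A) is unsatisfied and unit — conflict.
So every satisfying assignment has C = True.

True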